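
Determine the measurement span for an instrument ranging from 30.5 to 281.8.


Span = upper range - lower range.
Span = 281.8 - (30.5)
Span = 251.3

251.3


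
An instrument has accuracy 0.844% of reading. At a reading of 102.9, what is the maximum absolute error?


Absolute error = (accuracy% / 100) * reading.
Error = (0.844 / 100) * 102.9
Error = 0.00844 * 102.9
Error = 0.8685

0.8685


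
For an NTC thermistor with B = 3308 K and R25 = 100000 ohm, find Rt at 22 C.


NTC thermistor equation: Rt = R25 * exp(B * (1/T - 1/T25)).
T in Kelvin: 295.15 K, T25 = 298.15 K
1/T - 1/T25 = 1/295.15 - 1/298.15 = 3.409e-05
B * (1/T - 1/T25) = 3308 * 3.409e-05 = 0.1128
Rt = 100000 * exp(0.1128) = 111937.9 ohm

111937.9 ohm


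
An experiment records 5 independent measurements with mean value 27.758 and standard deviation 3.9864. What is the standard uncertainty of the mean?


The standard uncertainty for Type A evaluation is u = s / sqrt(n).
u = 3.9864 / sqrt(5)
u = 3.9864 / 2.2361
u = 1.7828

1.7828


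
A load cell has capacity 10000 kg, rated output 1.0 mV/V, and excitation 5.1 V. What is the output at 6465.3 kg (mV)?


Vout = rated_output * Vex * (load / capacity).
Vout = 1.0 * 5.1 * (6465.3 / 10000)
Vout = 1.0 * 5.1 * 0.64653
Vout = 3.297 mV

3.297 mV


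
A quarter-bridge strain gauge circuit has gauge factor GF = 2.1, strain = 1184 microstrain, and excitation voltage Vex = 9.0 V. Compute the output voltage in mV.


Quarter bridge output: Vout = (GF * epsilon * Vex) / 4.
Vout = (2.1 * 1184e-6 * 9.0) / 4
Vout = 0.0223776 / 4 V
Vout = 0.0055944 V = 5.5944 mV

5.5944 mV


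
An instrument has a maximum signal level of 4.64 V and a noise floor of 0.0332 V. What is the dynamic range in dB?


Dynamic range = 20 * log10(Vmax / Vnoise).
DR = 20 * log10(4.64 / 0.0332)
DR = 20 * log10(139.76)
DR = 42.91 dB

42.91 dB


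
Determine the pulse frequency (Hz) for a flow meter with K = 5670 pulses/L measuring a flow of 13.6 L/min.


Frequency = K * Q / 60 (converting L/min to L/s).
f = 5670 * 13.6 / 60
f = 77112.0 / 60
f = 1285.2 Hz

1285.2 Hz


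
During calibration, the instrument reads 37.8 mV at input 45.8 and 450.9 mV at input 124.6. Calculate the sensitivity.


Sensitivity = (y2 - y1) / (x2 - x1).
S = (450.9 - 37.8) / (124.6 - 45.8)
S = 413.1 / 78.8
S = 5.2424 mV/unit

5.2424 mV/unit


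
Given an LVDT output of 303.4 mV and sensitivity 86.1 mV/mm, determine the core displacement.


Displacement = Vout / sensitivity.
d = 303.4 / 86.1
d = 3.524 mm

3.524 mm


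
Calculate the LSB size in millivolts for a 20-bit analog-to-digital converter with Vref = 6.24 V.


The resolution (LSB) of an ADC is Vref / 2^n.
LSB = 6.24 / 2^20
LSB = 6.24 / 1048576
LSB = 5.95e-06 V = 0.00595093 mV

0.00595093 mV


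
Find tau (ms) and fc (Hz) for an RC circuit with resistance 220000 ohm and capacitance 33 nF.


Time constant: tau = R * C.
tau = 220000 * 3.30e-08 = 0.00726 s
tau = 7.26 ms
Cutoff frequency: fc = 1 / (2*pi*R*C).
fc = 1 / (2*pi*0.00726) = 21.92 Hz

tau = 7.26 ms, fc = 21.92 Hz


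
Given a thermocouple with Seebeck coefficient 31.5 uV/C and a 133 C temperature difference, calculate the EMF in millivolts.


The thermocouple output V = sensitivity * dT.
V = 31.5 uV/C * 133 C
V = 4189.5 uV
V = 4.189 mV

4.189 mV


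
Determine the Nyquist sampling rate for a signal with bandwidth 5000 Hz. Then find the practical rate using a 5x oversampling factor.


By Nyquist theorem, fs_min = 2 * fmax.
fs_min = 2 * 5000 = 10000 Hz
Practical rate = 5 * fs_min = 5 * 10000 = 50000 Hz

fs_min = 10000 Hz, fs_practical = 50000 Hz


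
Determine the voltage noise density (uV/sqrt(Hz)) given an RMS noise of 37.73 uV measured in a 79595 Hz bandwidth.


Noise spectral density = Vrms / sqrt(BW).
NSD = 37.73 / sqrt(79595)
NSD = 37.73 / 282.1259
NSD = 0.1337 uV/sqrt(Hz)

0.1337 uV/sqrt(Hz)


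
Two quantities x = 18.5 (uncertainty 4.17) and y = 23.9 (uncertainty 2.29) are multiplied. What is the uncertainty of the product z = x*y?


For a product z = x*y, the relative uncertainty is:
uz/z = sqrt((ux/x)^2 + (uy/y)^2)
Relative uncertainties: ux/x = 4.17/18.5 = 0.225405
uy/y = 2.29/23.9 = 0.095816
z = 18.5 * 23.9 = 442.1
uz = 442.1 * sqrt(0.225405^2 + 0.095816^2) = 108.294

108.294


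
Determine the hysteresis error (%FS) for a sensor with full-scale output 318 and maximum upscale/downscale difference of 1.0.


Hysteresis = (max difference / full scale) * 100%.
H = (1.0 / 318) * 100
H = 0.314 %FS

0.314 %FS


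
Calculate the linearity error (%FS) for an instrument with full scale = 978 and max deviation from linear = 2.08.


Linearity error = (max deviation / full scale) * 100%.
Linearity = (2.08 / 978) * 100
Linearity = 0.213 %FS

0.213 %FS


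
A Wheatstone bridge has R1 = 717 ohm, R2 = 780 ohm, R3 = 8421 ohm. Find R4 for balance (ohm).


At balance: R1*R4 = R2*R3, so R4 = R2*R3/R1.
R4 = 780 * 8421 / 717
R4 = 6568380 / 717
R4 = 9160.92 ohm

9160.92 ohm


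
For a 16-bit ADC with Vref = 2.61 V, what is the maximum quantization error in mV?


The maximum quantization error is +/- LSB/2.
LSB = Vref / 2^n = 2.61 / 65536 = 3.983e-05 V
Max error = LSB / 2 = 3.983e-05 / 2 = 1.991e-05 V
Max error = 0.0199 mV

0.0199 mV


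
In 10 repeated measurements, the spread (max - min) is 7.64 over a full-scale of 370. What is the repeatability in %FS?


Repeatability = (spread / full scale) * 100%.
R = (7.64 / 370) * 100
R = 2.065 %FS

2.065 %FS


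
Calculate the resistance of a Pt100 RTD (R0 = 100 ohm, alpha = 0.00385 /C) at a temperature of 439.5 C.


The RTD equation: Rt = R0 * (1 + alpha * T).
Rt = 100 * (1 + 0.00385 * 439.5)
Rt = 100 * (1 + 1.692075)
Rt = 100 * 2.692075
Rt = 269.207 ohm

269.207 ohm


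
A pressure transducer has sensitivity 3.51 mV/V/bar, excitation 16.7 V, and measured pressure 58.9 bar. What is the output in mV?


Output = sensitivity * Vex * P.
Vout = 3.51 * 16.7 * 58.9
Vout = 58.617 * 58.9
Vout = 3452.54 mV

3452.54 mV


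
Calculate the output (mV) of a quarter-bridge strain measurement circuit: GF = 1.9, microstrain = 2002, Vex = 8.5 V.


Quarter bridge output: Vout = (GF * epsilon * Vex) / 4.
Vout = (1.9 * 2002e-6 * 8.5) / 4
Vout = 0.0323323 / 4 V
Vout = 0.00808307 V = 8.0831 mV

8.0831 mV


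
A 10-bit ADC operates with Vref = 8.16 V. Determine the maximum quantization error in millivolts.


The maximum quantization error is +/- LSB/2.
LSB = Vref / 2^n = 8.16 / 1024 = 0.00796875 V
Max error = LSB / 2 = 0.00796875 / 2 = 0.00398438 V
Max error = 3.9844 mV

3.9844 mV


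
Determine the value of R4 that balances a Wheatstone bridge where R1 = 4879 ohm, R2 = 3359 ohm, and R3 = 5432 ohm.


At balance: R1*R4 = R2*R3, so R4 = R2*R3/R1.
R4 = 3359 * 5432 / 4879
R4 = 18246088 / 4879
R4 = 3739.72 ohm

3739.72 ohm


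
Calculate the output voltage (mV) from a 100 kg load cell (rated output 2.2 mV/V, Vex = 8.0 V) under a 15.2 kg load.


Vout = rated_output * Vex * (load / capacity).
Vout = 2.2 * 8.0 * (15.2 / 100)
Vout = 2.2 * 8.0 * 0.152
Vout = 2.675 mV

2.675 mV


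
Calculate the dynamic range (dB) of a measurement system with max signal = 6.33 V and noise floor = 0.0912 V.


Dynamic range = 20 * log10(Vmax / Vnoise).
DR = 20 * log10(6.33 / 0.0912)
DR = 20 * log10(69.41)
DR = 36.83 dB

36.83 dB


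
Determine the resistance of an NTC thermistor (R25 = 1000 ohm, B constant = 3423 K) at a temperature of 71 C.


NTC thermistor equation: Rt = R25 * exp(B * (1/T - 1/T25)).
T in Kelvin: 344.15 K, T25 = 298.15 K
1/T - 1/T25 = 1/344.15 - 1/298.15 = -0.00044831
B * (1/T - 1/T25) = 3423 * -0.00044831 = -1.5346
Rt = 1000 * exp(-1.5346) = 215.6 ohm

215.6 ohm


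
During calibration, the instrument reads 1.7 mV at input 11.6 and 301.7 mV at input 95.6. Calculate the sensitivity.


Sensitivity = (y2 - y1) / (x2 - x1).
S = (301.7 - 1.7) / (95.6 - 11.6)
S = 300.0 / 84.0
S = 3.5714 mV/unit

3.5714 mV/unit


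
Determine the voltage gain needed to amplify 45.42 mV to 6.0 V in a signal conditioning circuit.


Gain = Vout / Vin (converting to same units).
G = 6.0 V / 45.42 mV
G = 6000.0 mV / 45.42 mV
G = 132.1

132.1


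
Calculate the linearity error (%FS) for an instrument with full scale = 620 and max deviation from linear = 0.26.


Linearity error = (max deviation / full scale) * 100%.
Linearity = (0.26 / 620) * 100
Linearity = 0.042 %FS

0.042 %FS


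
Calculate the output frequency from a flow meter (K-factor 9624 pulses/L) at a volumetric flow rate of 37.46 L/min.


Frequency = K * Q / 60 (converting L/min to L/s).
f = 9624 * 37.46 / 60
f = 360515.04 / 60
f = 6008.58 Hz

6008.58 Hz


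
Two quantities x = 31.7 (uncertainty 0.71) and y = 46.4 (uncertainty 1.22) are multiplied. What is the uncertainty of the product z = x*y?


For a product z = x*y, the relative uncertainty is:
uz/z = sqrt((ux/x)^2 + (uy/y)^2)
Relative uncertainties: ux/x = 0.71/31.7 = 0.022397
uy/y = 1.22/46.4 = 0.026293
z = 31.7 * 46.4 = 1470.9
uz = 1470.9 * sqrt(0.022397^2 + 0.026293^2) = 50.803

50.803


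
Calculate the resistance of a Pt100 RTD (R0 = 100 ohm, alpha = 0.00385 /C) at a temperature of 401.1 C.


The RTD equation: Rt = R0 * (1 + alpha * T).
Rt = 100 * (1 + 0.00385 * 401.1)
Rt = 100 * (1 + 1.544235)
Rt = 100 * 2.544235
Rt = 254.424 ohm

254.424 ohm


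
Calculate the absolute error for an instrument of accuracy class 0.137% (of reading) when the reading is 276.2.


Absolute error = (accuracy% / 100) * reading.
Error = (0.137 / 100) * 276.2
Error = 0.00137 * 276.2
Error = 0.3784

0.3784


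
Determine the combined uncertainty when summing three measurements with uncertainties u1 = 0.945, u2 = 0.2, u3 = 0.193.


For a sum of independent quantities, uc = sqrt(u1^2 + u2^2 + u3^2).
uc = sqrt(0.945^2 + 0.2^2 + 0.193^2)
uc = sqrt(0.893025 + 0.04 + 0.037249)
uc = 0.985

0.985


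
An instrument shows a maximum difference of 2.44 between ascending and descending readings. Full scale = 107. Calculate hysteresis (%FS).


Hysteresis = (max difference / full scale) * 100%.
H = (2.44 / 107) * 100
H = 2.28 %FS

2.28 %FS


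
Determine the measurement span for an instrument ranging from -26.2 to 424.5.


Span = upper range - lower range.
Span = 424.5 - (-26.2)
Span = 450.7

450.7


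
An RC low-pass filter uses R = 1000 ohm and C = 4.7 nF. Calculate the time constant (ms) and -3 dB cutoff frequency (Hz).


Time constant: tau = R * C.
tau = 1000 * 4.70e-09 = 4.7e-06 s
tau = 0.0047 ms
Cutoff frequency: fc = 1 / (2*pi*R*C).
fc = 1 / (2*pi*4.7e-06) = 33862.75 Hz

tau = 0.0047 ms, fc = 33862.75 Hz


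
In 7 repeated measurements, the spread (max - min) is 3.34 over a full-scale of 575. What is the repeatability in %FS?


Repeatability = (spread / full scale) * 100%.
R = (3.34 / 575) * 100
R = 0.581 %FS

0.581 %FS


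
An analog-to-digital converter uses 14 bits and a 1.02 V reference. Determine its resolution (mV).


The resolution (LSB) of an ADC is Vref / 2^n.
LSB = 1.02 / 2^14
LSB = 1.02 / 16384
LSB = 6.226e-05 V = 0.06225586 mV

0.06225586 mV


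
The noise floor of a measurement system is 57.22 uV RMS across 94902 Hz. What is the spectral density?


Noise spectral density = Vrms / sqrt(BW).
NSD = 57.22 / sqrt(94902)
NSD = 57.22 / 308.0617
NSD = 0.1857 uV/sqrt(Hz)

0.1857 uV/sqrt(Hz)


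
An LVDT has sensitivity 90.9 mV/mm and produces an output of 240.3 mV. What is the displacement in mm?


Displacement = Vout / sensitivity.
d = 240.3 / 90.9
d = 2.644 mm

2.644 mm


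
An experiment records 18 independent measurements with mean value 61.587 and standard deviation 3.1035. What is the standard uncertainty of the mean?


The standard uncertainty for Type A evaluation is u = s / sqrt(n).
u = 3.1035 / sqrt(18)
u = 3.1035 / 4.2426
u = 0.7315

0.7315


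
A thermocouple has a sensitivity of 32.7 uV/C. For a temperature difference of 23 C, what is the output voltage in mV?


The thermocouple output V = sensitivity * dT.
V = 32.7 uV/C * 23 C
V = 752.1 uV
V = 0.752 mV

0.752 mV


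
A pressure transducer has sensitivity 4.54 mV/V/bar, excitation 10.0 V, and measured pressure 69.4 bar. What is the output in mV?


Output = sensitivity * Vex * P.
Vout = 4.54 * 10.0 * 69.4
Vout = 45.4 * 69.4
Vout = 3150.76 mV

3150.76 mV


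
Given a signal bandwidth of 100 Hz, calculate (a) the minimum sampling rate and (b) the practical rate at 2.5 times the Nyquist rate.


By Nyquist theorem, fs_min = 2 * fmax.
fs_min = 2 * 100 = 200 Hz
Practical rate = 2.5 * fs_min = 2.5 * 200 = 500 Hz

fs_min = 200 Hz, fs_practical = 500 Hz


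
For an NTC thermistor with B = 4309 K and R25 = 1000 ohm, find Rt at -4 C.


NTC thermistor equation: Rt = R25 * exp(B * (1/T - 1/T25)).
T in Kelvin: 269.15 K, T25 = 298.15 K
1/T - 1/T25 = 1/269.15 - 1/298.15 = 0.00036138
B * (1/T - 1/T25) = 4309 * 0.00036138 = 1.5572
Rt = 1000 * exp(1.5572) = 4745.5 ohm

4745.5 ohm


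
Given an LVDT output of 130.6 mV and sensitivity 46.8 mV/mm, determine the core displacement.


Displacement = Vout / sensitivity.
d = 130.6 / 46.8
d = 2.791 mm

2.791 mm


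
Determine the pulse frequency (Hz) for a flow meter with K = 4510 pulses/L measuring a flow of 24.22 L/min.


Frequency = K * Q / 60 (converting L/min to L/s).
f = 4510 * 24.22 / 60
f = 109232.2 / 60
f = 1820.54 Hz

1820.54 Hz


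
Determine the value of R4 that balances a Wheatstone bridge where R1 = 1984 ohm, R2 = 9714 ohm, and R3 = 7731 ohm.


At balance: R1*R4 = R2*R3, so R4 = R2*R3/R1.
R4 = 9714 * 7731 / 1984
R4 = 75098934 / 1984
R4 = 37852.29 ohm

37852.29 ohm


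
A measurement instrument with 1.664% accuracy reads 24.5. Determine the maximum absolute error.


Absolute error = (accuracy% / 100) * reading.
Error = (1.664 / 100) * 24.5
Error = 0.01664 * 24.5
Error = 0.4077

0.4077


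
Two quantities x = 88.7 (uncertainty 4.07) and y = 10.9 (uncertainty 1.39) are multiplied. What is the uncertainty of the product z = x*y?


For a product z = x*y, the relative uncertainty is:
uz/z = sqrt((ux/x)^2 + (uy/y)^2)
Relative uncertainties: ux/x = 4.07/88.7 = 0.045885
uy/y = 1.39/10.9 = 0.127523
z = 88.7 * 10.9 = 966.8
uz = 966.8 * sqrt(0.045885^2 + 0.127523^2) = 131.031

131.031


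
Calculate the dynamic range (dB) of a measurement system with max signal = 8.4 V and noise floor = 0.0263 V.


Dynamic range = 20 * log10(Vmax / Vnoise).
DR = 20 * log10(8.4 / 0.0263)
DR = 20 * log10(319.39)
DR = 50.09 dB

50.09 dB


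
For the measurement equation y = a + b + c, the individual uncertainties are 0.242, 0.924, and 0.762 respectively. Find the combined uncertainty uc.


For a sum of independent quantities, uc = sqrt(u1^2 + u2^2 + u3^2).
uc = sqrt(0.242^2 + 0.924^2 + 0.762^2)
uc = sqrt(0.058564 + 0.853776 + 0.580644)
uc = 1.2219

1.2219


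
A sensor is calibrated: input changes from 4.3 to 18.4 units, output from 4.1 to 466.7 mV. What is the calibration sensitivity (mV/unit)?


Sensitivity = (y2 - y1) / (x2 - x1).
S = (466.7 - 4.1) / (18.4 - 4.3)
S = 462.6 / 14.1
S = 32.8085 mV/unit

32.8085 mV/unit


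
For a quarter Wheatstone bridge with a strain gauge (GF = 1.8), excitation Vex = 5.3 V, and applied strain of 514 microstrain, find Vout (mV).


Quarter bridge output: Vout = (GF * epsilon * Vex) / 4.
Vout = (1.8 * 514e-6 * 5.3) / 4
Vout = 0.00490356 / 4 V
Vout = 0.00122589 V = 1.2259 mV

1.2259 mV


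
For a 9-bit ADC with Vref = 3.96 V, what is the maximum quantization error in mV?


The maximum quantization error is +/- LSB/2.
LSB = Vref / 2^n = 3.96 / 512 = 0.00773437 V
Max error = LSB / 2 = 0.00773437 / 2 = 0.00386719 V
Max error = 3.8672 mV

3.8672 mV


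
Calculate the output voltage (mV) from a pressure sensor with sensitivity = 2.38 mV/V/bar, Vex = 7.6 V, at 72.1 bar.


Output = sensitivity * Vex * P.
Vout = 2.38 * 7.6 * 72.1
Vout = 18.088 * 72.1
Vout = 1304.14 mV

1304.14 mV


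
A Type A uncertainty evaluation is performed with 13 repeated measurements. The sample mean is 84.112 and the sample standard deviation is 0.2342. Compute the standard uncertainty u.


The standard uncertainty for Type A evaluation is u = s / sqrt(n).
u = 0.2342 / sqrt(13)
u = 0.2342 / 3.6056
u = 0.065

0.065


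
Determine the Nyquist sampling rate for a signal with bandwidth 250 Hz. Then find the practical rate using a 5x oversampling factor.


By Nyquist theorem, fs_min = 2 * fmax.
fs_min = 2 * 250 = 500 Hz
Practical rate = 5 * fs_min = 5 * 500 = 2500 Hz

fs_min = 500 Hz, fs_practical = 2500 Hz


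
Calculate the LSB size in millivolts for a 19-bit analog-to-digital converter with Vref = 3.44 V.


The resolution (LSB) of an ADC is Vref / 2^n.
LSB = 3.44 / 2^19
LSB = 3.44 / 524288
LSB = 6.56e-06 V = 0.00656128 mV

0.00656128 mV


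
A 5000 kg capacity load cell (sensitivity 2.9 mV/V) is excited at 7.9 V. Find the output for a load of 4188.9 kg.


Vout = rated_output * Vex * (load / capacity).
Vout = 2.9 * 7.9 * (4188.9 / 5000)
Vout = 2.9 * 7.9 * 0.83778
Vout = 19.194 mV

19.194 mV


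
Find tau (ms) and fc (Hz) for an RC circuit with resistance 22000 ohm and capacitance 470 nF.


Time constant: tau = R * C.
tau = 22000 * 4.70e-07 = 0.01034 s
tau = 10.34 ms
Cutoff frequency: fc = 1 / (2*pi*R*C).
fc = 1 / (2*pi*0.01034) = 15.39 Hz

tau = 10.34 ms, fc = 15.39 Hz


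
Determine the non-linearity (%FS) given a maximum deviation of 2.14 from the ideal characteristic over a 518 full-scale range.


Linearity error = (max deviation / full scale) * 100%.
Linearity = (2.14 / 518) * 100
Linearity = 0.413 %FS

0.413 %FS


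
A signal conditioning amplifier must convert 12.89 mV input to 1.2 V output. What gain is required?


Gain = Vout / Vin (converting to same units).
G = 1.2 V / 12.89 mV
G = 1200.0 mV / 12.89 mV
G = 93.1

93.1


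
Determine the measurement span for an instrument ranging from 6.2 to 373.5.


Span = upper range - lower range.
Span = 373.5 - (6.2)
Span = 367.3

367.3


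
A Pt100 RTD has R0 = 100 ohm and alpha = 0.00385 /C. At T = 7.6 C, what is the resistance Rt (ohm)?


The RTD equation: Rt = R0 * (1 + alpha * T).
Rt = 100 * (1 + 0.00385 * 7.6)
Rt = 100 * (1 + 0.02926)
Rt = 100 * 1.02926
Rt = 102.926 ohm

102.926 ohm


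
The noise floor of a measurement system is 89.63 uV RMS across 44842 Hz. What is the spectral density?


Noise spectral density = Vrms / sqrt(BW).
NSD = 89.63 / sqrt(44842)
NSD = 89.63 / 211.7593
NSD = 0.4233 uV/sqrt(Hz)

0.4233 uV/sqrt(Hz)


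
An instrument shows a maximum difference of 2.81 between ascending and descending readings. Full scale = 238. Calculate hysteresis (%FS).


Hysteresis = (max difference / full scale) * 100%.
H = (2.81 / 238) * 100
H = 1.181 %FS

1.181 %FS


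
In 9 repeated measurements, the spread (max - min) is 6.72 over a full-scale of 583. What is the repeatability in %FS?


Repeatability = (spread / full scale) * 100%.
R = (6.72 / 583) * 100
R = 1.153 %FS

1.153 %FS


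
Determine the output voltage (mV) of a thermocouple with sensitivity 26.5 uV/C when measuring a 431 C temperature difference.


The thermocouple output V = sensitivity * dT.
V = 26.5 uV/C * 431 C
V = 11421.5 uV
V = 11.421 mV

11.421 mV


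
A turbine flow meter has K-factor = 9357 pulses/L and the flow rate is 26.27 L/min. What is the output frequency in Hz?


Frequency = K * Q / 60 (converting L/min to L/s).
f = 9357 * 26.27 / 60
f = 245808.39 / 60
f = 4096.81 Hz

4096.81 Hz


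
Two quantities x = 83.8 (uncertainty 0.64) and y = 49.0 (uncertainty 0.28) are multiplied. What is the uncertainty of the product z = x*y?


For a product z = x*y, the relative uncertainty is:
uz/z = sqrt((ux/x)^2 + (uy/y)^2)
Relative uncertainties: ux/x = 0.64/83.8 = 0.007637
uy/y = 0.28/49.0 = 0.005714
z = 83.8 * 49.0 = 4106.2
uz = 4106.2 * sqrt(0.007637^2 + 0.005714^2) = 39.166

39.166


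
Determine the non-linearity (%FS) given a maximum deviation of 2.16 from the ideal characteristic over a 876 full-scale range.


Linearity error = (max deviation / full scale) * 100%.
Linearity = (2.16 / 876) * 100
Linearity = 0.247 %FS

0.247 %FS


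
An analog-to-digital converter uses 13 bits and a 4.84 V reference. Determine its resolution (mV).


The resolution (LSB) of an ADC is Vref / 2^n.
LSB = 4.84 / 2^13
LSB = 4.84 / 8192
LSB = 0.00059082 V = 0.59082031 mV

0.59082031 mV


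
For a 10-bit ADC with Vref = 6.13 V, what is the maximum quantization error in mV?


The maximum quantization error is +/- LSB/2.
LSB = Vref / 2^n = 6.13 / 1024 = 0.00598633 V
Max error = LSB / 2 = 0.00598633 / 2 = 0.00299316 V
Max error = 2.9932 mV

2.9932 mV


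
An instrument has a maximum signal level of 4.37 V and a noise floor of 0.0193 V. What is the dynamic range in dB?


Dynamic range = 20 * log10(Vmax / Vnoise).
DR = 20 * log10(4.37 / 0.0193)
DR = 20 * log10(226.42)
DR = 47.1 dB

47.1 dB


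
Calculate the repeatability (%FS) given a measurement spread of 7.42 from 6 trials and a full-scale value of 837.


Repeatability = (spread / full scale) * 100%.
R = (7.42 / 837) * 100
R = 0.886 %FS

0.886 %FS


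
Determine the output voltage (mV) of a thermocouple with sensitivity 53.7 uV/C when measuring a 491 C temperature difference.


The thermocouple output V = sensitivity * dT.
V = 53.7 uV/C * 491 C
V = 26366.7 uV
V = 26.367 mV

26.367 mV


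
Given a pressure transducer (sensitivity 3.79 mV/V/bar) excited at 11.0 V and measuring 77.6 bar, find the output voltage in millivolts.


Output = sensitivity * Vex * P.
Vout = 3.79 * 11.0 * 77.6
Vout = 41.69 * 77.6
Vout = 3235.14 mV

3235.14 mV


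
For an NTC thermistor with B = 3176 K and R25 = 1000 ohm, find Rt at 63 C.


NTC thermistor equation: Rt = R25 * exp(B * (1/T - 1/T25)).
T in Kelvin: 336.15 K, T25 = 298.15 K
1/T - 1/T25 = 1/336.15 - 1/298.15 = -0.00037915
B * (1/T - 1/T25) = 3176 * -0.00037915 = -1.2042
Rt = 1000 * exp(-1.2042) = 299.9 ohm

299.9 ohm


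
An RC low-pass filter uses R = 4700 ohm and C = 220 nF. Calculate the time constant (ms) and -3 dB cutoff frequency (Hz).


Time constant: tau = R * C.
tau = 4700 * 2.20e-07 = 0.001034 s
tau = 1.034 ms
Cutoff frequency: fc = 1 / (2*pi*R*C).
fc = 1 / (2*pi*0.001034) = 153.92 Hz

tau = 1.034 ms, fc = 153.92 Hz


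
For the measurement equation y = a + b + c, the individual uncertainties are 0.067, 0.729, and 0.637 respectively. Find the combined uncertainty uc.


For a sum of independent quantities, uc = sqrt(u1^2 + u2^2 + u3^2).
uc = sqrt(0.067^2 + 0.729^2 + 0.637^2)
uc = sqrt(0.004489 + 0.531441 + 0.405769)
uc = 0.9704

0.9704


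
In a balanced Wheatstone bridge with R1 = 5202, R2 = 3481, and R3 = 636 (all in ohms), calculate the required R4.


At balance: R1*R4 = R2*R3, so R4 = R2*R3/R1.
R4 = 3481 * 636 / 5202
R4 = 2213916 / 5202
R4 = 425.59 ohm

425.59 ohm


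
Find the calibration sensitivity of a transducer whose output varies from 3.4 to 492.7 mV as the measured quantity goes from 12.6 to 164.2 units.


Sensitivity = (y2 - y1) / (x2 - x1).
S = (492.7 - 3.4) / (164.2 - 12.6)
S = 489.3 / 151.6
S = 3.2276 mV/unit

3.2276 mV/unit


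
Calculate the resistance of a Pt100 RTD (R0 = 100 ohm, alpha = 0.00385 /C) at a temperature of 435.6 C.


The RTD equation: Rt = R0 * (1 + alpha * T).
Rt = 100 * (1 + 0.00385 * 435.6)
Rt = 100 * (1 + 1.67706)
Rt = 100 * 2.67706
Rt = 267.706 ohm

267.706 ohm


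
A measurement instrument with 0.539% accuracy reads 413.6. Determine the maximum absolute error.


Absolute error = (accuracy% / 100) * reading.
Error = (0.539 / 100) * 413.6
Error = 0.00539 * 413.6
Error = 2.2293

2.2293


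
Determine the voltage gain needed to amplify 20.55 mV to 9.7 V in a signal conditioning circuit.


Gain = Vout / Vin (converting to same units).
G = 9.7 V / 20.55 mV
G = 9700.0 mV / 20.55 mV
G = 472.02

472.02


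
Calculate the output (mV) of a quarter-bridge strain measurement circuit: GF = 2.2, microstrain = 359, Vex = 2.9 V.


Quarter bridge output: Vout = (GF * epsilon * Vex) / 4.
Vout = (2.2 * 359e-6 * 2.9) / 4
Vout = 0.00229042 / 4 V
Vout = 0.00057261 V = 0.5726 mV

0.5726 mV


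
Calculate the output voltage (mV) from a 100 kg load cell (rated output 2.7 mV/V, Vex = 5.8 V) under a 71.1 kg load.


Vout = rated_output * Vex * (load / capacity).
Vout = 2.7 * 5.8 * (71.1 / 100)
Vout = 2.7 * 5.8 * 0.711
Vout = 11.134 mV

11.134 mV


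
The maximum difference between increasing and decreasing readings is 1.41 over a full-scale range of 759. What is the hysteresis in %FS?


Hysteresis = (max difference / full scale) * 100%.
H = (1.41 / 759) * 100
H = 0.186 %FS

0.186 %FS


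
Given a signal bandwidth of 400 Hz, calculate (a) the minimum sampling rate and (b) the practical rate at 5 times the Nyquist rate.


By Nyquist theorem, fs_min = 2 * fmax.
fs_min = 2 * 400 = 800 Hz
Practical rate = 5 * fs_min = 5 * 800 = 4000 Hz

fs_min = 800 Hz, fs_practical = 4000 Hz


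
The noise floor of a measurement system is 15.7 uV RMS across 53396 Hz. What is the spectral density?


Noise spectral density = Vrms / sqrt(BW).
NSD = 15.7 / sqrt(53396)
NSD = 15.7 / 231.0757
NSD = 0.0679 uV/sqrt(Hz)

0.0679 uV/sqrt(Hz)


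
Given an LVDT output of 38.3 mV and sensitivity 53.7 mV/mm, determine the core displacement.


Displacement = Vout / sensitivity.
d = 38.3 / 53.7
d = 0.713 mm

0.713 mm


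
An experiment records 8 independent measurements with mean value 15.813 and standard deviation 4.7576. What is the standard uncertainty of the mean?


The standard uncertainty for Type A evaluation is u = s / sqrt(n).
u = 4.7576 / sqrt(8)
u = 4.7576 / 2.8284
u = 1.6821

1.6821


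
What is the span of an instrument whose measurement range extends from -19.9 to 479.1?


Span = upper range - lower range.
Span = 479.1 - (-19.9)
Span = 499.0

499.0


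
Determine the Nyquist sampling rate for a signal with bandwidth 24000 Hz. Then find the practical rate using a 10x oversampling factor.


By Nyquist theorem, fs_min = 2 * fmax.
fs_min = 2 * 24000 = 48000 Hz
Practical rate = 10 * fs_min = 10 * 48000 = 480000 Hz

fs_min = 48000 Hz, fs_practical = 480000 Hz


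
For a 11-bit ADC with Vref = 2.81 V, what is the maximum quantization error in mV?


The maximum quantization error is +/- LSB/2.
LSB = Vref / 2^n = 2.81 / 2048 = 0.00137207 V
Max error = LSB / 2 = 0.00137207 / 2 = 0.00068604 V
Max error = 0.686 mV

0.686 mV


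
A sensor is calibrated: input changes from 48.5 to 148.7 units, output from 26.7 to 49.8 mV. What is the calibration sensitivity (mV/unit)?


Sensitivity = (y2 - y1) / (x2 - x1).
S = (49.8 - 26.7) / (148.7 - 48.5)
S = 23.1 / 100.2
S = 0.2305 mV/unit

0.2305 mV/unit


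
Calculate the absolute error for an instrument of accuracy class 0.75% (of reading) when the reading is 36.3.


Absolute error = (accuracy% / 100) * reading.
Error = (0.75 / 100) * 36.3
Error = 0.0075 * 36.3
Error = 0.2722

0.2722


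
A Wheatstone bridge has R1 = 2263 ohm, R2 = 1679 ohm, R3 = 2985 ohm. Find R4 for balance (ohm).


At balance: R1*R4 = R2*R3, so R4 = R2*R3/R1.
R4 = 1679 * 2985 / 2263
R4 = 5011815 / 2263
R4 = 2214.68 ohm

2214.68 ohm


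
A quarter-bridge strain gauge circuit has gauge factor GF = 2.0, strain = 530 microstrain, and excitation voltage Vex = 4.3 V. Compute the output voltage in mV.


Quarter bridge output: Vout = (GF * epsilon * Vex) / 4.
Vout = (2.0 * 530e-6 * 4.3) / 4
Vout = 0.004558 / 4 V
Vout = 0.0011395 V = 1.1395 mV

1.1395 mV


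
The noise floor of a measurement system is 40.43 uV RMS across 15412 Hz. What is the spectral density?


Noise spectral density = Vrms / sqrt(BW).
NSD = 40.43 / sqrt(15412)
NSD = 40.43 / 124.1451
NSD = 0.3257 uV/sqrt(Hz)

0.3257 uV/sqrt(Hz)


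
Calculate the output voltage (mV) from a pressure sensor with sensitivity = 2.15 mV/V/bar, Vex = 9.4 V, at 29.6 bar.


Output = sensitivity * Vex * P.
Vout = 2.15 * 9.4 * 29.6
Vout = 20.21 * 29.6
Vout = 598.22 mV

598.22 mV


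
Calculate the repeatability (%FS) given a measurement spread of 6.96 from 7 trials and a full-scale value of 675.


Repeatability = (spread / full scale) * 100%.
R = (6.96 / 675) * 100
R = 1.031 %FS

1.031 %FS


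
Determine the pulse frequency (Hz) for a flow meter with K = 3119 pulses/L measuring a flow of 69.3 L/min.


Frequency = K * Q / 60 (converting L/min to L/s).
f = 3119 * 69.3 / 60
f = 216146.7 / 60
f = 3602.44 Hz

3602.44 Hz


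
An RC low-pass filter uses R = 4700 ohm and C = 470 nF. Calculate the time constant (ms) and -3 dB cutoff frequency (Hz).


Time constant: tau = R * C.
tau = 4700 * 4.70e-07 = 0.002209 s
tau = 2.209 ms
Cutoff frequency: fc = 1 / (2*pi*R*C).
fc = 1 / (2*pi*0.002209) = 72.05 Hz

tau = 2.209 ms, fc = 72.05 Hz


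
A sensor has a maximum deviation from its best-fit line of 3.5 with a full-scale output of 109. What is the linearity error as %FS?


Linearity error = (max deviation / full scale) * 100%.
Linearity = (3.5 / 109) * 100
Linearity = 3.211 %FS

3.211 %FS


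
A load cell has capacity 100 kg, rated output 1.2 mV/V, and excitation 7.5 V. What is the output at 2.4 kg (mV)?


Vout = rated_output * Vex * (load / capacity).
Vout = 1.2 * 7.5 * (2.4 / 100)
Vout = 1.2 * 7.5 * 0.024
Vout = 0.216 mV

0.216 mV


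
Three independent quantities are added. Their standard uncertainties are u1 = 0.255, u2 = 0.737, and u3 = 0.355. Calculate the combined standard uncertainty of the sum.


For a sum of independent quantities, uc = sqrt(u1^2 + u2^2 + u3^2).
uc = sqrt(0.255^2 + 0.737^2 + 0.355^2)
uc = sqrt(0.065025 + 0.543169 + 0.126025)
uc = 0.8569

0.8569


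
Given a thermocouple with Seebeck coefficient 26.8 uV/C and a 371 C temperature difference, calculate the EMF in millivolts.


The thermocouple output V = sensitivity * dT.
V = 26.8 uV/C * 371 C
V = 9942.8 uV
V = 9.943 mV

9.943 mV


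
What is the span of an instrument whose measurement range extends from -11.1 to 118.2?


Span = upper range - lower range.
Span = 118.2 - (-11.1)
Span = 129.3

129.3


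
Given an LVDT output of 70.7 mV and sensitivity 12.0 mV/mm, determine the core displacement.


Displacement = Vout / sensitivity.
d = 70.7 / 12.0
d = 5.892 mm

5.892 mm


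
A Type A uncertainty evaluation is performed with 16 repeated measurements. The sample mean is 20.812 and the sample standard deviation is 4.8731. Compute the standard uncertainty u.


The standard uncertainty for Type A evaluation is u = s / sqrt(n).
u = 4.8731 / sqrt(16)
u = 4.8731 / 4.0
u = 1.2183

1.2183


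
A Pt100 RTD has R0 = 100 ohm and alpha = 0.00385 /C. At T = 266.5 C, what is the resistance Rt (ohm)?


The RTD equation: Rt = R0 * (1 + alpha * T).
Rt = 100 * (1 + 0.00385 * 266.5)
Rt = 100 * (1 + 1.026025)
Rt = 100 * 2.026025
Rt = 202.602 ohm

202.602 ohm


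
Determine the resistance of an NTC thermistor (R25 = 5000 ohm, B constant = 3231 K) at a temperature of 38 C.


NTC thermistor equation: Rt = R25 * exp(B * (1/T - 1/T25)).
T in Kelvin: 311.15 K, T25 = 298.15 K
1/T - 1/T25 = 1/311.15 - 1/298.15 = -0.00014013
B * (1/T - 1/T25) = 3231 * -0.00014013 = -0.4528
Rt = 5000 * exp(-0.4528) = 3179.3 ohm

3179.3 ohm


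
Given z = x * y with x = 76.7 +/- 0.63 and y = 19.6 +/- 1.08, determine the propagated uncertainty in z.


For a product z = x*y, the relative uncertainty is:
uz/z = sqrt((ux/x)^2 + (uy/y)^2)
Relative uncertainties: ux/x = 0.63/76.7 = 0.008214
uy/y = 1.08/19.6 = 0.055102
z = 76.7 * 19.6 = 1503.3
uz = 1503.3 * sqrt(0.008214^2 + 0.055102^2) = 83.751

83.751


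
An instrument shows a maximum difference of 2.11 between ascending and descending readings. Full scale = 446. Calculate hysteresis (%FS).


Hysteresis = (max difference / full scale) * 100%.
H = (2.11 / 446) * 100
H = 0.473 %FS

0.473 %FS


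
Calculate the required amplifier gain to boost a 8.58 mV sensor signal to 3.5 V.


Gain = Vout / Vin (converting to same units).
G = 3.5 V / 8.58 mV
G = 3500.0 mV / 8.58 mV
G = 407.93

407.93


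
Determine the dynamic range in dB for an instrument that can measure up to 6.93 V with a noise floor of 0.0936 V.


Dynamic range = 20 * log10(Vmax / Vnoise).
DR = 20 * log10(6.93 / 0.0936)
DR = 20 * log10(74.04)
DR = 37.39 dB

37.39 dB


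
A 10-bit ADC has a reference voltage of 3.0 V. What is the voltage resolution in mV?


The resolution (LSB) of an ADC is Vref / 2^n.
LSB = 3.0 / 2^10
LSB = 3.0 / 1024
LSB = 0.00292969 V = 2.9296875 mV

2.9296875 mV


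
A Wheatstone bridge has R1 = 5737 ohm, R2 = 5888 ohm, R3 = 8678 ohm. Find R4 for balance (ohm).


At balance: R1*R4 = R2*R3, so R4 = R2*R3/R1.
R4 = 5888 * 8678 / 5737
R4 = 51096064 / 5737
R4 = 8906.41 ohm

8906.41 ohm


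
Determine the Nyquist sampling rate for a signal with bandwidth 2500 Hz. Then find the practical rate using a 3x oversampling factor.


By Nyquist theorem, fs_min = 2 * fmax.
fs_min = 2 * 2500 = 5000 Hz
Practical rate = 3 * fs_min = 3 * 5000 = 15000 Hz

fs_min = 5000 Hz, fs_practical = 15000 Hz


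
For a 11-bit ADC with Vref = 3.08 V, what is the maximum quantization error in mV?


The maximum quantization error is +/- LSB/2.
LSB = Vref / 2^n = 3.08 / 2048 = 0.00150391 V
Max error = LSB / 2 = 0.00150391 / 2 = 0.00075195 V
Max error = 0.752 mV

0.752 mV


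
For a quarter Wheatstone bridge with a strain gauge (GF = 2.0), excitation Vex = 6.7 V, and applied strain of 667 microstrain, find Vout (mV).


Quarter bridge output: Vout = (GF * epsilon * Vex) / 4.
Vout = (2.0 * 667e-6 * 6.7) / 4
Vout = 0.0089378 / 4 V
Vout = 0.00223445 V = 2.2344 mV

2.2344 mV


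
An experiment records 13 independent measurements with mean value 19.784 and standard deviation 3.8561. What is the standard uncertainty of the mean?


The standard uncertainty for Type A evaluation is u = s / sqrt(n).
u = 3.8561 / sqrt(13)
u = 3.8561 / 3.6056
u = 1.0695

1.0695


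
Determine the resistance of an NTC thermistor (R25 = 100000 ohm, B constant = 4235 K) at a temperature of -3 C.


NTC thermistor equation: Rt = R25 * exp(B * (1/T - 1/T25)).
T in Kelvin: 270.15 K, T25 = 298.15 K
1/T - 1/T25 = 1/270.15 - 1/298.15 = 0.00034763
B * (1/T - 1/T25) = 4235 * 0.00034763 = 1.4722
Rt = 100000 * exp(1.4722) = 435888.6 ohm

435888.6 ohm


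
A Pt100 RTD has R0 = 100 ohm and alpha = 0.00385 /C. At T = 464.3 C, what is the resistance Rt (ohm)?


The RTD equation: Rt = R0 * (1 + alpha * T).
Rt = 100 * (1 + 0.00385 * 464.3)
Rt = 100 * (1 + 1.787555)
Rt = 100 * 2.787555
Rt = 278.756 ohm

278.756 ohm


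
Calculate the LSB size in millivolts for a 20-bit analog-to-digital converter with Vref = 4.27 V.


The resolution (LSB) of an ADC is Vref / 2^n.
LSB = 4.27 / 2^20
LSB = 4.27 / 1048576
LSB = 4.07e-06 V = 0.00407219 mV

0.00407219 mV


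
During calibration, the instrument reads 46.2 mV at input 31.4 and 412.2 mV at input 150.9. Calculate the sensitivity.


Sensitivity = (y2 - y1) / (x2 - x1).
S = (412.2 - 46.2) / (150.9 - 31.4)
S = 366.0 / 119.5
S = 3.0628 mV/unit

3.0628 mV/unit


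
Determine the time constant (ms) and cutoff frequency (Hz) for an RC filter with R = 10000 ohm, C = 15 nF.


Time constant: tau = R * C.
tau = 10000 * 1.50e-08 = 0.00015 s
tau = 0.15 ms
Cutoff frequency: fc = 1 / (2*pi*R*C).
fc = 1 / (2*pi*0.00015) = 1061.03 Hz

tau = 0.15 ms, fc = 1061.03 Hz


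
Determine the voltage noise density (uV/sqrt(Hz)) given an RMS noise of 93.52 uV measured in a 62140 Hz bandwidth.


Noise spectral density = Vrms / sqrt(BW).
NSD = 93.52 / sqrt(62140)
NSD = 93.52 / 249.279
NSD = 0.3752 uV/sqrt(Hz)

0.3752 uV/sqrt(Hz)


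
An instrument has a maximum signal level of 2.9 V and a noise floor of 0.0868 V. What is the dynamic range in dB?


Dynamic range = 20 * log10(Vmax / Vnoise).
DR = 20 * log10(2.9 / 0.0868)
DR = 20 * log10(33.41)
DR = 30.48 dB

30.48 dB


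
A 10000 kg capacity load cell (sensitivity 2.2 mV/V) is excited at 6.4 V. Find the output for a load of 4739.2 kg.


Vout = rated_output * Vex * (load / capacity).
Vout = 2.2 * 6.4 * (4739.2 / 10000)
Vout = 2.2 * 6.4 * 0.47392
Vout = 6.673 mV

6.673 mV


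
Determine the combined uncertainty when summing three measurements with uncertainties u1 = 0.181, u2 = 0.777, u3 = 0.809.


For a sum of independent quantities, uc = sqrt(u1^2 + u2^2 + u3^2).
uc = sqrt(0.181^2 + 0.777^2 + 0.809^2)
uc = sqrt(0.032761 + 0.603729 + 0.654481)
uc = 1.1362

1.1362


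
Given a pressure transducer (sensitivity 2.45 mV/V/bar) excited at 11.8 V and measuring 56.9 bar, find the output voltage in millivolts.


Output = sensitivity * Vex * P.
Vout = 2.45 * 11.8 * 56.9
Vout = 28.91 * 56.9
Vout = 1644.98 mV

1644.98 mV


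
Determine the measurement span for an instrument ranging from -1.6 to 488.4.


Span = upper range - lower range.
Span = 488.4 - (-1.6)
Span = 490.0

490.0


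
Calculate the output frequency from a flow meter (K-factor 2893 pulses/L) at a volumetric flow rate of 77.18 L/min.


Frequency = K * Q / 60 (converting L/min to L/s).
f = 2893 * 77.18 / 60
f = 223281.74 / 60
f = 3721.36 Hz

3721.36 Hz


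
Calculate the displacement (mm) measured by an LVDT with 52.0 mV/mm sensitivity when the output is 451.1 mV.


Displacement = Vout / sensitivity.
d = 451.1 / 52.0
d = 8.675 mm

8.675 mm


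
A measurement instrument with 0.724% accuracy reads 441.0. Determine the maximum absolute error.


Absolute error = (accuracy% / 100) * reading.
Error = (0.724 / 100) * 441.0
Error = 0.00724 * 441.0
Error = 3.1928

3.1928


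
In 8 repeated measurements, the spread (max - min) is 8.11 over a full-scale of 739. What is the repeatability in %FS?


Repeatability = (spread / full scale) * 100%.
R = (8.11 / 739) * 100
R = 1.097 %FS

1.097 %FS


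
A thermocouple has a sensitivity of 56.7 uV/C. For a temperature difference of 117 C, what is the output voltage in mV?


The thermocouple output V = sensitivity * dT.
V = 56.7 uV/C * 117 C
V = 6633.9 uV
V = 6.634 mV

6.634 mV


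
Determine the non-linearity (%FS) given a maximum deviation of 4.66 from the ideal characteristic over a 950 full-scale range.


Linearity error = (max deviation / full scale) * 100%.
Linearity = (4.66 / 950) * 100
Linearity = 0.491 %FS

0.491 %FS


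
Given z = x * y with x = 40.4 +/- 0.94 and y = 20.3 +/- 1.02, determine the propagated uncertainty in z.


For a product z = x*y, the relative uncertainty is:
uz/z = sqrt((ux/x)^2 + (uy/y)^2)
Relative uncertainties: ux/x = 0.94/40.4 = 0.023267
uy/y = 1.02/20.3 = 0.050246
z = 40.4 * 20.3 = 820.1
uz = 820.1 * sqrt(0.023267^2 + 0.050246^2) = 45.412

45.412


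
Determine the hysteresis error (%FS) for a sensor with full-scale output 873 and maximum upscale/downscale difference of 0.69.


Hysteresis = (max difference / full scale) * 100%.
H = (0.69 / 873) * 100
H = 0.079 %FS

0.079 %FS


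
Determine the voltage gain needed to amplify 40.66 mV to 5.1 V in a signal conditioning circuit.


Gain = Vout / Vin (converting to same units).
G = 5.1 V / 40.66 mV
G = 5100.0 mV / 40.66 mV
G = 125.43

125.43


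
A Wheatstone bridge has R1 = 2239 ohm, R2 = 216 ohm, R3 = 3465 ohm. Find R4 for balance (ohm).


At balance: R1*R4 = R2*R3, so R4 = R2*R3/R1.
R4 = 216 * 3465 / 2239
R4 = 748440 / 2239
R4 = 334.27 ohm

334.27 ohm


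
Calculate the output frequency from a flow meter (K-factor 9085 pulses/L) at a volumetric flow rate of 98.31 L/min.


Frequency = K * Q / 60 (converting L/min to L/s).
f = 9085 * 98.31 / 60
f = 893146.35 / 60
f = 14885.77 Hz

14885.77 Hz


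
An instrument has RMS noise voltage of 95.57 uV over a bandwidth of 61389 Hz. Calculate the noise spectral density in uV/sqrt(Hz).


Noise spectral density = Vrms / sqrt(BW).
NSD = 95.57 / sqrt(61389)
NSD = 95.57 / 247.768
NSD = 0.3857 uV/sqrt(Hz)

0.3857 uV/sqrt(Hz)


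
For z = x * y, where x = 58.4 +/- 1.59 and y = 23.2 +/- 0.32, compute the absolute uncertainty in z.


For a product z = x*y, the relative uncertainty is:
uz/z = sqrt((ux/x)^2 + (uy/y)^2)
Relative uncertainties: ux/x = 1.59/58.4 = 0.027226
uy/y = 0.32/23.2 = 0.013793
z = 58.4 * 23.2 = 1354.9
uz = 1354.9 * sqrt(0.027226^2 + 0.013793^2) = 41.352

41.352
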